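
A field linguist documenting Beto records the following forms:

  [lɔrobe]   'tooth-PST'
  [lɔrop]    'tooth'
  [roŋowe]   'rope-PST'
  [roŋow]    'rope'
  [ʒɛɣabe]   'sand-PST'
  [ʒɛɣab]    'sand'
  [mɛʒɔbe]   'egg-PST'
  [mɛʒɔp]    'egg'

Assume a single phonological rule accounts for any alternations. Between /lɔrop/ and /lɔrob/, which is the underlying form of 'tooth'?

In [lɔrobe] and [lɔrop] the final segment of 'tooth' alternates: [b] ~ [p].
But 'sand' keeps [b] in both environments ([ʒɛɣabe], [ʒɛɣab]), so there is no rule changing /b/ to [p] in isolation.
The underlying segment must be /p/; voiceless stops become voiced between vowels, yielding [b] there.

/lɔrop/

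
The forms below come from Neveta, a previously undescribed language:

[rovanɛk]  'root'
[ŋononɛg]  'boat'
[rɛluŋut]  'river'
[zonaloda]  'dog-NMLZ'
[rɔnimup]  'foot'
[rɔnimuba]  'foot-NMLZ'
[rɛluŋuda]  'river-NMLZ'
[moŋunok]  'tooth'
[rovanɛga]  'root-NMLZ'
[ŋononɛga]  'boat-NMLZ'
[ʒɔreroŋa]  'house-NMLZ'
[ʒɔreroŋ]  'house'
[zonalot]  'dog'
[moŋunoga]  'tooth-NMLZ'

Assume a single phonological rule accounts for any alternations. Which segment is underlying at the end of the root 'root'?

/k/

'root' shows [g] ~ [k] at the end of the stem ([rovanɛga] vs [rovanɛk]).
If /g/ were underlying and a rule turned it into [k] in isolation, 'boat' would also alternate; but it has [g] in both [ŋononɛga] and [ŋononɛg].
So /k/ is underlying, and a rule of intervocalic voicing — voiceless stops become voiced between vowels — gives [g].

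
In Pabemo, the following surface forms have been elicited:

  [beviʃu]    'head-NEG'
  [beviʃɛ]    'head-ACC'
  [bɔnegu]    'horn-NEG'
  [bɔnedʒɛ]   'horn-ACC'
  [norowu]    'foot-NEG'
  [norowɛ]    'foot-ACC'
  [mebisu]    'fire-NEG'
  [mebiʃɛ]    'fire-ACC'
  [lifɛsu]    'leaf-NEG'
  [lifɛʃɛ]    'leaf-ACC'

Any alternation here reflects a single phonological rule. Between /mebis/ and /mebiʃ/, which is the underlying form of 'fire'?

In [mebisu] and [mebiʃɛ] the final segment of 'fire' alternates: [s] ~ [ʃ].
But 'head' keeps [ʃ] in both environments ([beviʃu], [beviʃɛ]), so there is no rule changing /ʃ/ to [s] before the NEG suffix.
Therefore /s/ is basic and [ʃ] is derived by palatalization before a front vowel (/g/ and /s/ become palato-alveolar [dʒ] and [ʃ] before a front vowel).

/mebis/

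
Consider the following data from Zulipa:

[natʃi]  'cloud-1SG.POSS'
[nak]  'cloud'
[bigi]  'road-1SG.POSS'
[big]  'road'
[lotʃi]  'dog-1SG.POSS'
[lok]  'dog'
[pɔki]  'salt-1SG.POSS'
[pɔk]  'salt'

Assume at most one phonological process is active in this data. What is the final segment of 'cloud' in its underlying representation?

/tʃ/

'cloud' shows [tʃ] ~ [k] at the end of the stem ([natʃi] vs [nak]).
If /k/ were underlying and a rule turned it into [tʃ] before the 1SG.POSS suffix, 'salt' would also alternate; but it has [k] in both [pɔki] and [pɔk].
The alternation reflects depalatalization: palato-alveolar /tʃ/ becomes [k] when no front vowel follows. /tʃ/ is underlying.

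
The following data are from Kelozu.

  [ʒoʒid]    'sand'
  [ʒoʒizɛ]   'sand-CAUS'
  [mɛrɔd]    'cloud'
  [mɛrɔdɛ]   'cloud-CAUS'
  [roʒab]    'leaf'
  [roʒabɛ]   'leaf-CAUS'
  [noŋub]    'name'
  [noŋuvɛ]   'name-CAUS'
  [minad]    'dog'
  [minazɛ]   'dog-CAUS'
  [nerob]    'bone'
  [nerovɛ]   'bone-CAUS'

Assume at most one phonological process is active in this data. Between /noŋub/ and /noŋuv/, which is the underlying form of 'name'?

/noŋuv/

The stem for 'name' ends in [b] in [noŋub] but [v] in [noŋuvɛ].
But 'leaf' keeps [b] in both environments ([roʒab], [roʒabɛ]), so there is no rule changing /b/ to [v] before the CAUS suffix.
Therefore /v/ is basic and [b] is derived by word-final hardening (voiced fricatives become stops word-finally).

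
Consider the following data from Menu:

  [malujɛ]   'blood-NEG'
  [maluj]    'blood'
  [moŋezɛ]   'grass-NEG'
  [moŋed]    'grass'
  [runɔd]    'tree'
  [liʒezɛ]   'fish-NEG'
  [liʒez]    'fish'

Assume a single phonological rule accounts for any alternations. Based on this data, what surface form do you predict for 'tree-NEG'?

[runɔzɛ]

'grass' shows [z] ~ [d] at the end of the stem ([moŋezɛ] vs [moŋed]).
The stem 'fish' ([liʒezɛ], [liʒez]) shows [z] unchanged in both environments, so [z] cannot be basic with [d] derived in isolation.
The underlying segment must be /d/; voiced stops become fricatives between vowels, yielding [z] there.
The one attested form of 'tree', [runɔd], shows underlying /runɔd/. Applying the same rule between vowels gives [runɔzɛ].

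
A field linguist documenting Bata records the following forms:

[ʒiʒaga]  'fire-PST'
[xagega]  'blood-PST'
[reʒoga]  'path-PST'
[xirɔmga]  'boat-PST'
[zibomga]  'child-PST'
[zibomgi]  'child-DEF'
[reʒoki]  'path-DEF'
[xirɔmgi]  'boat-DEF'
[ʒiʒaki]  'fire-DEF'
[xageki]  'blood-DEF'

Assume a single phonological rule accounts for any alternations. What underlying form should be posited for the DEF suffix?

/-ki/

The DEF suffix surfaces as [-gi] and [-ki], depending on the final segment of the stem.
By contrast the PST suffix keeps its initial [g] throughout — that segment must be underlying.
So the underlying form is /-ki/, and voiceless stops become voiced after a nasal.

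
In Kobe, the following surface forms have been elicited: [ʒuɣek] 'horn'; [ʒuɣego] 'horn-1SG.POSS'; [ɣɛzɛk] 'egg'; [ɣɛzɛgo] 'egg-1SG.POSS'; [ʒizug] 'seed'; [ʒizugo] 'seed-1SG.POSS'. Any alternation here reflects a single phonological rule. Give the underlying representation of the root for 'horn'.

The stem for 'horn' ends in [k] in [ʒuɣek] but [g] in [ʒuɣego].
But 'seed' keeps [g] in both environments ([ʒizug], [ʒizugo]), so there is no rule changing /g/ to [k] in isolation.
The alternation reflects intervocalic voicing: voiceless stops become voiced between vowels. /k/ is underlying.
The underlying form of 'horn' is therefore /ʒuɣek/.

/ʒuɣek/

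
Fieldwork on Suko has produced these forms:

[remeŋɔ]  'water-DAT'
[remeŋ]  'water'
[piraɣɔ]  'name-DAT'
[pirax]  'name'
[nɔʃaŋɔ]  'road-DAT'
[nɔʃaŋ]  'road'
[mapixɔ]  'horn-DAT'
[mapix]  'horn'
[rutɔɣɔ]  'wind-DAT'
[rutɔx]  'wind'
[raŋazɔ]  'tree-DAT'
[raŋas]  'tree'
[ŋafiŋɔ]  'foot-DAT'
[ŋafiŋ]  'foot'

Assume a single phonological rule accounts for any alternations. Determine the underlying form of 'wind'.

/rutɔɣ/

In [rutɔɣɔ] and [rutɔx] the final segment of 'wind' alternates: [ɣ] ~ [x].
If /x/ were underlying and a rule turned it into [ɣ] before the DAT suffix, 'horn' would also alternate; but it has [x] in both [mapixɔ] and [mapix].
The alternation reflects word-final obstruent devoicing: voiced obstruents become voiceless word-finally. /ɣ/ is underlying.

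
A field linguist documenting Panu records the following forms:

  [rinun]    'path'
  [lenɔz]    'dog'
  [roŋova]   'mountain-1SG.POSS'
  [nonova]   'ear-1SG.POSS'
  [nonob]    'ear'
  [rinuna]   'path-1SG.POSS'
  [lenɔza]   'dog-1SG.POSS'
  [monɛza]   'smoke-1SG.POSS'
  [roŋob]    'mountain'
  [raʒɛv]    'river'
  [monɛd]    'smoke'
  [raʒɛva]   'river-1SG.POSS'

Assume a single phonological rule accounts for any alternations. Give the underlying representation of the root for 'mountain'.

In [roŋova] and [roŋob] the final segment of 'mountain' alternates: [v] ~ [b].
But 'river' keeps [v] in both environments ([raʒɛva], [raʒɛv]), so there is no rule changing /v/ to [b] in isolation.
Therefore /b/ is basic and [v] is derived by intervocalic spirantization (voiced stops become fricatives between vowels).

/roŋob/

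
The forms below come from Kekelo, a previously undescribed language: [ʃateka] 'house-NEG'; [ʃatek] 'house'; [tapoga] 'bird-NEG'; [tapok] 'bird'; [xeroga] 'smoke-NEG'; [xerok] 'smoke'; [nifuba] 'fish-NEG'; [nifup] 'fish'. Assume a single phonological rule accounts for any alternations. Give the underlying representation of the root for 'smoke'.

/xerog/

The stem for 'smoke' ends in [g] in [xeroga] but [k] in [xerok].
But 'house' keeps [k] in both environments ([ʃateka], [ʃatek]), so there is no rule changing /k/ to [g] before the NEG suffix.
The alternation reflects word-final obstruent devoicing: voiced obstruents become voiceless word-finally. /g/ is underlying.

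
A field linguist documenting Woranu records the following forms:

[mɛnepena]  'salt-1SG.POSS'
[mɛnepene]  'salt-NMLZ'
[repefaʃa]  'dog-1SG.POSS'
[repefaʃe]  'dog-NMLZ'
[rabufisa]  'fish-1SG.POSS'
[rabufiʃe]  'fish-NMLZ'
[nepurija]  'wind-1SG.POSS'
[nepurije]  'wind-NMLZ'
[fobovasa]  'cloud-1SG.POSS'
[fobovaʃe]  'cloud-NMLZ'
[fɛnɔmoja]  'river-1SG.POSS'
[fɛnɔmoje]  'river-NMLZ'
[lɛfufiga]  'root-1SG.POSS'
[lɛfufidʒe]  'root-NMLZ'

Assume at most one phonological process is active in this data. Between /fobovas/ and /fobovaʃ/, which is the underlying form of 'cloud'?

The root 'cloud' surfaces as [fobovasa] and [fobovaʃe], with a stem-final [s] ~ [ʃ] alternation.
Compare 'dog', with invariant [ʃ] in [repefaʃa] and [repefaʃe]: an analysis with underlying /ʃ/ and a rule producing [s] before the 1SG.POSS suffix would wrongly predict alternation here too.
So /s/ is underlying, and a rule of palatalization before a front vowel — /g/ and /s/ become palato-alveolar [dʒ] and [ʃ] before a front vowel — gives [ʃ].

/fobovas/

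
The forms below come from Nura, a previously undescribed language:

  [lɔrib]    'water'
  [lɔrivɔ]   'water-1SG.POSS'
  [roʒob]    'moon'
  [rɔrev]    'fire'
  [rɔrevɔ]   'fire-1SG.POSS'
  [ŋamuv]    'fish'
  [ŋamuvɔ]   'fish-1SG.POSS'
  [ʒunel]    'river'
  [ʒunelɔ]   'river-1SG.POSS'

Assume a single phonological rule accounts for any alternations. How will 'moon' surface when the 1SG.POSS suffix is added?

[roʒovɔ]

'water' shows [b] ~ [v] at the end of the stem ([lɔrib] vs [lɔrivɔ]).
The stem 'fire' ([rɔrev], [rɔrevɔ]) shows [v] unchanged in both environments, so [v] cannot be basic with [b] derived in isolation.
So /b/ is underlying, and a rule of intervocalic spirantization — voiced stops become fricatives between vowels — gives [v].
From [roʒob] the stem 'moon' is /roʒob/; between vowels this yields [roʒovɔ].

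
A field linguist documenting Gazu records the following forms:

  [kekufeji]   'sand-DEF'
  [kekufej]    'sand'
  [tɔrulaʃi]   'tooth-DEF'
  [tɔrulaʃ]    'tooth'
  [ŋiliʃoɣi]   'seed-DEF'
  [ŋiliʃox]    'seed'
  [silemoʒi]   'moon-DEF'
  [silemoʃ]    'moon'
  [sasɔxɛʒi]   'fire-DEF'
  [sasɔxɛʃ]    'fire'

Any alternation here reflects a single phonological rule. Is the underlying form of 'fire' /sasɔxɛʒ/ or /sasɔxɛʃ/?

In [sasɔxɛʒi] and [sasɔxɛʃ] the final segment of 'fire' alternates: [ʒ] ~ [ʃ].
Compare 'tooth', with invariant [ʃ] in [tɔrulaʃi] and [tɔrulaʃ]: an analysis with underlying /ʃ/ and a rule producing [ʒ] before the DEF suffix would wrongly predict alternation here too.
The underlying segment must be /ʒ/; voiced obstruents become voiceless word-finally, yielding [ʃ] there.

/sasɔxɛʒ/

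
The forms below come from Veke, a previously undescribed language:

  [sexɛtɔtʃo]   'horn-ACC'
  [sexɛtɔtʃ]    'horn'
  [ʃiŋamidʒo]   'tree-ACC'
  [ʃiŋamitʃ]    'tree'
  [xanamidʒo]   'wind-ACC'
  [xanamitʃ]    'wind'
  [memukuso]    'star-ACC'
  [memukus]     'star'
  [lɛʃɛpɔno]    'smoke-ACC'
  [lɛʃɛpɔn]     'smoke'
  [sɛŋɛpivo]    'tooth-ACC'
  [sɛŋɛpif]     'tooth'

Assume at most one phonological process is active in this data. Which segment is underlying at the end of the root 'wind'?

/dʒ/

'wind' shows [dʒ] ~ [tʃ] at the end of the stem ([xanamidʒo] vs [xanamitʃ]).
If /tʃ/ were underlying and a rule turned it into [dʒ] before the ACC suffix, 'horn' would also alternate; but it has [tʃ] in both [sexɛtɔtʃo] and [sexɛtɔtʃ].
Therefore /dʒ/ is basic and [tʃ] is derived by word-final obstruent devoicing (voiced obstruents become voiceless word-finally).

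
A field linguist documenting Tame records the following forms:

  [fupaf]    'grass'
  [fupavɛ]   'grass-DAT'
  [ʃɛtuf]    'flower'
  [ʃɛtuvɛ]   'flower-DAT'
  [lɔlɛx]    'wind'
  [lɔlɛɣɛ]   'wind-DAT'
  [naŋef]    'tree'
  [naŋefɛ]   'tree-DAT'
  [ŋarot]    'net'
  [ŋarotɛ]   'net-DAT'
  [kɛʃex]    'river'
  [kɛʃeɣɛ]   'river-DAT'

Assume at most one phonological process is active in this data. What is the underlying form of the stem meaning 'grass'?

/fupav/

The root 'grass' surfaces as [fupaf] and [fupavɛ], with a stem-final [f] ~ [v] alternation.
The stem 'tree' ([naŋef], [naŋefɛ]) shows [f] unchanged in both environments, so [f] cannot be basic with [v] derived before the DAT suffix.
The alternation reflects word-final obstruent devoicing: voiced obstruents become voiceless word-finally. /v/ is underlying.
Hence 'grass' is /fupav/ underlyingly.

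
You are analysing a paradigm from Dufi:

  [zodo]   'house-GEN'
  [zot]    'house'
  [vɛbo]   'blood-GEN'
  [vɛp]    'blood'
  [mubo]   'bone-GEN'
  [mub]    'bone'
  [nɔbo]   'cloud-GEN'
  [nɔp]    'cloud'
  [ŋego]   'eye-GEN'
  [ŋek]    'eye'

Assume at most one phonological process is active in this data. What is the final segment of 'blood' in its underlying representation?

/p/

'blood' shows [b] ~ [p] at the end of the stem ([vɛbo] vs [vɛp]).
If /b/ were underlying and a rule turned it into [p] in isolation, 'bone' would also alternate; but it has [b] in both [mubo] and [mub].
So /p/ is underlying, and a rule of intervocalic voicing — voiceless stops become voiced between vowels — gives [b].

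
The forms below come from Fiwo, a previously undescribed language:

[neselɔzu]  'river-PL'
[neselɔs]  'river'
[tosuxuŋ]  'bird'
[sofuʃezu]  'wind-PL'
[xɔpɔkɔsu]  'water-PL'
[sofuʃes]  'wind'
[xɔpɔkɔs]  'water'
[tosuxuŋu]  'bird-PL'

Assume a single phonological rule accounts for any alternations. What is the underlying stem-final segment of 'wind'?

/z/

The root 'wind' surfaces as [sofuʃes] and [sofuʃezu], with a stem-final [s] ~ [z] alternation.
If /s/ were underlying and a rule turned it into [z] before the PL suffix, 'water' would also alternate; but it has [s] in both [xɔpɔkɔs] and [xɔpɔkɔsu].
The underlying segment must be /z/; voiced obstruents become voiceless word-finally, yielding [s] there.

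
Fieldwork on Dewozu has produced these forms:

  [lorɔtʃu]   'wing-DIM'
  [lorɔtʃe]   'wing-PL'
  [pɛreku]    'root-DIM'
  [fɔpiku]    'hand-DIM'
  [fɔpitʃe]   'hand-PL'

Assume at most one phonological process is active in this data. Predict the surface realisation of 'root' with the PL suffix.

[pɛretʃe]

In [fɔpiku] and [fɔpitʃe] the final segment of 'hand' alternates: [k] ~ [tʃ].
The stem 'wing' ([lorɔtʃu], [lorɔtʃe]) shows [tʃ] unchanged in both environments, so [tʃ] cannot be basic with [k] derived before the DIM suffix.
The alternation reflects palatalization before a front vowel: /k/ becomes palato-alveolar [tʃ] before a front vowel. /k/ is underlying.
The one attested form of 'root', [pɛreku], shows underlying /pɛrek/. Applying the same rule before a front vowel gives [pɛretʃe].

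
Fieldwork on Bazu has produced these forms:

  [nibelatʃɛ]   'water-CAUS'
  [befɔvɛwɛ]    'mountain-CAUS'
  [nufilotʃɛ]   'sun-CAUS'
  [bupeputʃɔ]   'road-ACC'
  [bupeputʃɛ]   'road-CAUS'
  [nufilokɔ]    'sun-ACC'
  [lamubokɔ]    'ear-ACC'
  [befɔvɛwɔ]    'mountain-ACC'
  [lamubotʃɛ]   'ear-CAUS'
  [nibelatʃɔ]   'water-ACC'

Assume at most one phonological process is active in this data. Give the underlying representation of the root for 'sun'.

/nufilok/

The root 'sun' surfaces as [nufilokɔ] and [nufilotʃɛ], with a stem-final [k] ~ [tʃ] alternation.
If /tʃ/ were underlying and a rule turned it into [k] before the ACC suffix, 'water' would also alternate; but it has [tʃ] in both [nibelatʃɔ] and [nibelatʃɛ].
The underlying segment must be /k/; /k/ becomes palato-alveolar [tʃ] before a front vowel, yielding [tʃ] there.
Hence 'sun' is /nufilok/ underlyingly.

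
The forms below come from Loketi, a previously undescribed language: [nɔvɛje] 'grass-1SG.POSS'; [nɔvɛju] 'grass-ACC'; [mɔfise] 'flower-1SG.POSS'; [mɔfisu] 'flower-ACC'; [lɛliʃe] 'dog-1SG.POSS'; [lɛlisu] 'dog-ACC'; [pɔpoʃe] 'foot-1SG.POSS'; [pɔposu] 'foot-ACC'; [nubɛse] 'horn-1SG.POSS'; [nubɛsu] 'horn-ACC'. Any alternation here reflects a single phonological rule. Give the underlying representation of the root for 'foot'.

In [pɔpoʃe] and [pɔposu] the final segment of 'foot' alternates: [ʃ] ~ [s].
But 'horn' keeps [s] in both environments ([nubɛse], [nubɛsu]), so there is no rule changing /s/ to [ʃ] before the 1SG.POSS suffix.
Therefore /ʃ/ is basic and [s] is derived by depalatalization (palato-alveolar /ʃ/ becomes [s] when no front vowel follows).

/pɔpoʃ/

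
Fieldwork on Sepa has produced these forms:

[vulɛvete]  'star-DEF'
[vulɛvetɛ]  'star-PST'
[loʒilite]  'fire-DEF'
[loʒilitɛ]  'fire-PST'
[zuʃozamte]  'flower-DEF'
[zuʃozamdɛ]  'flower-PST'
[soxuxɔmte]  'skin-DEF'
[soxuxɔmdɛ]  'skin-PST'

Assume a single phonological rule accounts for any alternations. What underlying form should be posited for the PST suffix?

The PST suffix surfaces as [-dɛ] and [-tɛ], depending on the final segment of the stem.
By contrast the DEF suffix keeps its initial [t] throughout — that segment must be underlying.
So the underlying form is /-dɛ/, and voiced stops become voiceless after a vowel.

/-dɛ/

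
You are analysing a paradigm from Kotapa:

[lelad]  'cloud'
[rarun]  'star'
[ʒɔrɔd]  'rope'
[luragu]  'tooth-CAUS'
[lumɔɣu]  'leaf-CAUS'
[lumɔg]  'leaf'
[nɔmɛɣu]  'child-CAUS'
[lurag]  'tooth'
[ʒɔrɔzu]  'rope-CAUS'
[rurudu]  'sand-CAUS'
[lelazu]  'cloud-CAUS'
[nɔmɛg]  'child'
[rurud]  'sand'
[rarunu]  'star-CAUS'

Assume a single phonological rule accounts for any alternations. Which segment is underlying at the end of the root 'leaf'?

/ɣ/

The stem for 'leaf' ends in [ɣ] in [lumɔɣu] but [g] in [lumɔg].
But 'tooth' keeps [g] in both environments ([luragu], [lurag]), so there is no rule changing /g/ to [ɣ] before the CAUS suffix.
The alternation reflects word-final hardening: voiced fricatives become stops word-finally. /ɣ/ is underlying.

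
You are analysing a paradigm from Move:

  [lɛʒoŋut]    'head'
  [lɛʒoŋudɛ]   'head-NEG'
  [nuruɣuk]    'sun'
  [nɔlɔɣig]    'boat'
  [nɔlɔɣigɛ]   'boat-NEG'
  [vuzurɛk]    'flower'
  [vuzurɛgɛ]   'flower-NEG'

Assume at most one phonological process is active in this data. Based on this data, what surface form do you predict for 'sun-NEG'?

[nuruɣugɛ]

The stem for 'flower' ends in [k] in [vuzurɛk] but [g] in [vuzurɛgɛ].
If /g/ were underlying and a rule turned it into [k] in isolation, 'boat' would also alternate; but it has [g] in both [nɔlɔɣig] and [nɔlɔɣigɛ].
Therefore /k/ is basic and [g] is derived by intervocalic voicing (voiceless stops become voiced between vowels).
The one attested form of 'sun', [nuruɣuk], shows underlying /nuruɣuk/. Applying the same rule between vowels gives [nuruɣugɛ].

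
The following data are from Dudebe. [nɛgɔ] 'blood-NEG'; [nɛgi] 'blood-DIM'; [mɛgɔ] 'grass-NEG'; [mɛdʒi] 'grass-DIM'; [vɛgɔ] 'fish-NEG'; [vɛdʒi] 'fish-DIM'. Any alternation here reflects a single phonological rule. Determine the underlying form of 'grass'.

The stem for 'grass' ends in [g] in [mɛgɔ] but [dʒ] in [mɛdʒi].
Compare 'blood', with invariant [g] in [nɛgɔ] and [nɛgi]: an analysis with underlying /g/ and a rule producing [dʒ] before the DIM suffix would wrongly predict alternation here too.
The alternation reflects depalatalization: palato-alveolar /dʒ/ becomes [g] when no front vowel follows. /dʒ/ is underlying.

/mɛdʒ/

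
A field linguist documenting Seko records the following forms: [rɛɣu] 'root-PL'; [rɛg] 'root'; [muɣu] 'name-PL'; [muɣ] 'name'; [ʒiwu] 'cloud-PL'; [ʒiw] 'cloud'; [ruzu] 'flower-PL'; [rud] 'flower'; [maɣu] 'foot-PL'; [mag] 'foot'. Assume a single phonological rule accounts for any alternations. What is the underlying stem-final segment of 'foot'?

The stem for 'foot' ends in [ɣ] in [maɣu] but [g] in [mag].
But 'name' keeps [ɣ] in both environments ([muɣu], [muɣ]), so there is no rule changing /ɣ/ to [g] in isolation.
The alternation reflects intervocalic spirantization: voiced stops become fricatives between vowels. /g/ is underlying.

/g/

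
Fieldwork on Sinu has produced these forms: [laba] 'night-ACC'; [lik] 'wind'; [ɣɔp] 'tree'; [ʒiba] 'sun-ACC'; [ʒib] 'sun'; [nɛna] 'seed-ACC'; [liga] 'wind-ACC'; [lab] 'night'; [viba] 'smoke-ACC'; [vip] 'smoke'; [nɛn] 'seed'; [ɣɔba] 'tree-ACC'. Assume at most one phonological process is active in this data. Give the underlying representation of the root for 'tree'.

The root 'tree' surfaces as [ɣɔba] and [ɣɔp], with a stem-final [b] ~ [p] alternation.
But 'night' keeps [b] in both environments ([laba], [lab]), so there is no rule changing /b/ to [p] in isolation.
Therefore /p/ is basic and [b] is derived by intervocalic voicing (voiceless stops become voiced between vowels).
Hence 'tree' is /ɣɔp/ underlyingly.

/ɣɔp/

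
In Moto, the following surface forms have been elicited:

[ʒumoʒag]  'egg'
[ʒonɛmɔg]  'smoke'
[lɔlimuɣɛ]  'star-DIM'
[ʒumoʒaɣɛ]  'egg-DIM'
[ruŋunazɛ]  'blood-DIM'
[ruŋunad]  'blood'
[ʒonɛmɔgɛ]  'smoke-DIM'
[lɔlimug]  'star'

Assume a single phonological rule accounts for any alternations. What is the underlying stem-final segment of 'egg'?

In [ʒumoʒaɣɛ] and [ʒumoʒag] the final segment of 'egg' alternates: [ɣ] ~ [g].
The stem 'smoke' ([ʒonɛmɔgɛ], [ʒonɛmɔg]) shows [g] unchanged in both environments, so [g] cannot be basic with [ɣ] derived before the DIM suffix.
The underlying segment must be /ɣ/; voiced fricatives become stops word-finally, yielding [g] there.

/ɣ/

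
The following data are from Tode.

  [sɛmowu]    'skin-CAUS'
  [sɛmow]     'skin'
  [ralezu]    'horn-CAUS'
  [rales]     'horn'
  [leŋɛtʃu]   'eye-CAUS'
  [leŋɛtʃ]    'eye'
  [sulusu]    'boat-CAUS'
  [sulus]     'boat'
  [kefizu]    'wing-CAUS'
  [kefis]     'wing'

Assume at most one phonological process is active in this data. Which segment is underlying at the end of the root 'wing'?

/z/

'wing' shows [z] ~ [s] at the end of the stem ([kefizu] vs [kefis]).
But 'boat' keeps [s] in both environments ([sulusu], [sulus]), so there is no rule changing /s/ to [z] before the CAUS suffix.
Therefore /z/ is basic and [s] is derived by word-final obstruent devoicing (voiced obstruents become voiceless word-finally).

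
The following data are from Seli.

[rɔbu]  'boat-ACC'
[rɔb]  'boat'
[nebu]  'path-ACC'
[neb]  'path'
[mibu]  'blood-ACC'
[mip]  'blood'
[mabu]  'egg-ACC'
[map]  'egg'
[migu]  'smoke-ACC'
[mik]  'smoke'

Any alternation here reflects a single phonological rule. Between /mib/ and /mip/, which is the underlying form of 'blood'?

/mip/

The stem for 'blood' ends in [b] in [mibu] but [p] in [mip].
The stem 'boat' ([rɔbu], [rɔb]) shows [b] unchanged in both environments, so [b] cannot be basic with [p] derived in isolation.
The underlying segment must be /p/; voiceless stops become voiced between vowels, yielding [b] there.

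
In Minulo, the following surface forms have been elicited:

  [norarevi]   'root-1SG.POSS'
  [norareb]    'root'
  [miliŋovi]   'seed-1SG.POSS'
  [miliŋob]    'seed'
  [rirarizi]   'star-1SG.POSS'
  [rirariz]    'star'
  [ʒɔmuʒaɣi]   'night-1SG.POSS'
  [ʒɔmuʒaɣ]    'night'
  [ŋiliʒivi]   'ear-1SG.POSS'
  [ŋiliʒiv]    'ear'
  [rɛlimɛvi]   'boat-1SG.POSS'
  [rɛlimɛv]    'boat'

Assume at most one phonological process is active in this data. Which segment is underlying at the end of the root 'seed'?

The root 'seed' surfaces as [miliŋovi] and [miliŋob], with a stem-final [v] ~ [b] alternation.
The stem 'ear' ([ŋiliʒivi], [ŋiliʒiv]) shows [v] unchanged in both environments, so [v] cannot be basic with [b] derived in isolation.
Therefore /b/ is basic and [v] is derived by intervocalic spirantization (voiced stops become fricatives between vowels).

/b/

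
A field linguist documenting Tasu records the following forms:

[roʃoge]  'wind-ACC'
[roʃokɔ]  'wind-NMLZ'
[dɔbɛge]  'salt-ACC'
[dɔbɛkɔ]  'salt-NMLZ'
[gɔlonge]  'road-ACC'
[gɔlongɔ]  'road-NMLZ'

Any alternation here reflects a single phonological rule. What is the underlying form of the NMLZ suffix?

The NMLZ morpheme has two allomorphs, [-gɔ] and [-kɔ].
The ACC suffix, which begins with [g], is invariant after every stem; so [g] is not altered by any rule here.
The NMLZ suffix is therefore /-kɔ/ underlyingly, with post-nasal voicing: voiceless stops become voiced after a nasal.

/-kɔ/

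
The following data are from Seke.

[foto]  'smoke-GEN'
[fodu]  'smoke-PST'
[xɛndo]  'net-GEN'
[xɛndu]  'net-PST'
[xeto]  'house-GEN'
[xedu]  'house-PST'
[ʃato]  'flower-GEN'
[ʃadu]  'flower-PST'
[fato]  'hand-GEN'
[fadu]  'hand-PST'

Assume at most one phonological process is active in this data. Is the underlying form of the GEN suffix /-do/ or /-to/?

The GEN morpheme has two allomorphs, [-do] and [-to].
By contrast the PST suffix keeps its initial [d] throughout — that segment must be underlying.
The GEN suffix is therefore /-to/ underlyingly, with post-nasal voicing: voiceless stops become voiced after a nasal.

/-to/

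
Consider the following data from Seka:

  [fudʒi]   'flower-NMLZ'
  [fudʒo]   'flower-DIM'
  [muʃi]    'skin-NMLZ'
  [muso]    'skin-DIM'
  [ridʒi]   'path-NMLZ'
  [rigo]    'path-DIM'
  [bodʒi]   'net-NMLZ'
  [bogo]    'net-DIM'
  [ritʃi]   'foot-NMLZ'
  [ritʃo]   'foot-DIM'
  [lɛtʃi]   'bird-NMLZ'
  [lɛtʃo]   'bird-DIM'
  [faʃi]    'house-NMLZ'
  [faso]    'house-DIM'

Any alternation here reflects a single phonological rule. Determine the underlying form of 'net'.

The stem for 'net' ends in [dʒ] in [bodʒi] but [g] in [bogo].
Compare 'flower', with invariant [dʒ] in [fudʒi] and [fudʒo]: an analysis with underlying /dʒ/ and a rule producing [g] before the DIM suffix would wrongly predict alternation here too.
So /g/ is underlying, and a rule of palatalization before a front vowel — /g/ and /s/ become palato-alveolar [dʒ] and [ʃ] before a front vowel — gives [dʒ].
The underlying form of 'net' is therefore /bog/.

/bog/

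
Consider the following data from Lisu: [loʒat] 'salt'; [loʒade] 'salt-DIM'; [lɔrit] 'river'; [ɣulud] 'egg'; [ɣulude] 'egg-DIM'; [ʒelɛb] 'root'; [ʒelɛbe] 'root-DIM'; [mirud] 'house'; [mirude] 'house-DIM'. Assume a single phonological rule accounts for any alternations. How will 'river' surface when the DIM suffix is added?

[lɔride]

'salt' shows [t] ~ [d] at the end of the stem ([loʒat] vs [loʒade]).
If /d/ were underlying and a rule turned it into [t] in isolation, 'house' would also alternate; but it has [d] in both [mirud] and [mirude].
The alternation reflects intervocalic voicing: voiceless stops become voiced between vowels. /t/ is underlying.
From [lɔrit] the stem 'river' is /lɔrit/; between vowels this yields [lɔride].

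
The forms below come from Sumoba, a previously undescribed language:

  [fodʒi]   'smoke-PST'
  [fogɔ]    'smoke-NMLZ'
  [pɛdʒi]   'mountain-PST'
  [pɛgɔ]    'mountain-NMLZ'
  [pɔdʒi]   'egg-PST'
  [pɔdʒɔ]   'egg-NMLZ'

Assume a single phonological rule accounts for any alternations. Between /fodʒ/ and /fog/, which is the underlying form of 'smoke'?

The root 'smoke' surfaces as [fodʒi] and [fogɔ], with a stem-final [dʒ] ~ [g] alternation.
The stem 'egg' ([pɔdʒi], [pɔdʒɔ]) shows [dʒ] unchanged in both environments, so [dʒ] cannot be basic with [g] derived before the NMLZ suffix.
The underlying segment must be /g/; /g/ becomes palato-alveolar [dʒ] before a front vowel, yielding [dʒ] there.

/fog/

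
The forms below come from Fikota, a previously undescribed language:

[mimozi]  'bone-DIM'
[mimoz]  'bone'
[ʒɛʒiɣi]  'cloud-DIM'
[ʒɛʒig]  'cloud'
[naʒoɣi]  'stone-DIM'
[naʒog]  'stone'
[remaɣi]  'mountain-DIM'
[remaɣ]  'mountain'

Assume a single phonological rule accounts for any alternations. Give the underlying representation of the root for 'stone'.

'stone' shows [ɣ] ~ [g] at the end of the stem ([naʒoɣi] vs [naʒog]).
Compare 'mountain', with invariant [ɣ] in [remaɣi] and [remaɣ]: an analysis with underlying /ɣ/ and a rule producing [g] in isolation would wrongly predict alternation here too.
So /g/ is underlying, and a rule of intervocalic spirantization — voiced stops become fricatives between vowels — gives [ɣ].
So 'stone' = /naʒog/.

/naʒog/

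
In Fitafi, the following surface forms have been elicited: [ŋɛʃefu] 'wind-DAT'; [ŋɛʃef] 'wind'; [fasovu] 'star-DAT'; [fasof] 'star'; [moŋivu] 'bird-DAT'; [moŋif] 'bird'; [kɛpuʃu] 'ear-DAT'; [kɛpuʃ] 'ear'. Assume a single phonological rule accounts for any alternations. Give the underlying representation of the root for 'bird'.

/moŋiv/

In [moŋivu] and [moŋif] the final segment of 'bird' alternates: [v] ~ [f].
If /f/ were underlying and a rule turned it into [v] before the DAT suffix, 'wind' would also alternate; but it has [f] in both [ŋɛʃefu] and [ŋɛʃef].
The alternation reflects word-final obstruent devoicing: voiced obstruents become voiceless word-finally. /v/ is underlying.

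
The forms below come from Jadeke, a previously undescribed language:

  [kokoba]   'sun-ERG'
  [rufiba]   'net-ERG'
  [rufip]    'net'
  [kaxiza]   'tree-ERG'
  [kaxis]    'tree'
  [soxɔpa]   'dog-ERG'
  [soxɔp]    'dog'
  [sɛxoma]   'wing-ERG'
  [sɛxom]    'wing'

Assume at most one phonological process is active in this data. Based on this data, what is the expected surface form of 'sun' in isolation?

[kokop]

The stem for 'net' ends in [b] in [rufiba] but [p] in [rufip].
But 'dog' keeps [p] in both environments ([soxɔpa], [soxɔp]), so there is no rule changing /p/ to [b] before the ERG suffix.
Therefore /b/ is basic and [p] is derived by word-final obstruent devoicing (voiced obstruents become voiceless word-finally).
From [kokoba] the stem 'sun' is /kokob/; word-finally this yields [kokop].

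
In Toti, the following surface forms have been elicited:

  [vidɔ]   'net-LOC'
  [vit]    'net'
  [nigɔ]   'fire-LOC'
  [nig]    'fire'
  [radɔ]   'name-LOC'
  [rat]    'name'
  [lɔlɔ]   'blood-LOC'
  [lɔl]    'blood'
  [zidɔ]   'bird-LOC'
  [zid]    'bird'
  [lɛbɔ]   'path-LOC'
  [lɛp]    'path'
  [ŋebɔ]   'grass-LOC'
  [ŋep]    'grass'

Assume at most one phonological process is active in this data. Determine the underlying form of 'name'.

In [radɔ] and [rat] the final segment of 'name' alternates: [d] ~ [t].
The stem 'bird' ([zidɔ], [zid]) shows [d] unchanged in both environments, so [d] cannot be basic with [t] derived in isolation.
So /t/ is underlying, and a rule of intervocalic voicing — voiceless stops become voiced between vowels — gives [d].
The underlying form of 'name' is therefore /rat/.

/rat/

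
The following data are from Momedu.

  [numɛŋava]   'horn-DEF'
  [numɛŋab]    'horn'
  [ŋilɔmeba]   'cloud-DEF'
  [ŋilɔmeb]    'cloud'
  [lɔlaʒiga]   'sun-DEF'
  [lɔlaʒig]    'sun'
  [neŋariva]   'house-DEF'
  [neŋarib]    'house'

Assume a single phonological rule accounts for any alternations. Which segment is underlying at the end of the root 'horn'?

/v/

The stem for 'horn' ends in [v] in [numɛŋava] but [b] in [numɛŋab].
The stem 'cloud' ([ŋilɔmeba], [ŋilɔmeb]) shows [b] unchanged in both environments, so [b] cannot be basic with [v] derived before the DEF suffix.
The underlying segment must be /v/; voiced fricatives become stops word-finally, yielding [b] there.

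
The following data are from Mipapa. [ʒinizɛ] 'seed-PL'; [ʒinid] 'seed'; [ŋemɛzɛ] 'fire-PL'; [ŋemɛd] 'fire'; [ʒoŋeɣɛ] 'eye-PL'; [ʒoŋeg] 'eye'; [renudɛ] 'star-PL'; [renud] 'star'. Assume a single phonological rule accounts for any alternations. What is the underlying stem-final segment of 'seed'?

/z/

The root 'seed' surfaces as [ʒinizɛ] and [ʒinid], with a stem-final [z] ~ [d] alternation.
The stem 'star' ([renudɛ], [renud]) shows [d] unchanged in both environments, so [d] cannot be basic with [z] derived before the PL suffix.
The alternation reflects word-final hardening: voiced fricatives become stops word-finally. /z/ is underlying.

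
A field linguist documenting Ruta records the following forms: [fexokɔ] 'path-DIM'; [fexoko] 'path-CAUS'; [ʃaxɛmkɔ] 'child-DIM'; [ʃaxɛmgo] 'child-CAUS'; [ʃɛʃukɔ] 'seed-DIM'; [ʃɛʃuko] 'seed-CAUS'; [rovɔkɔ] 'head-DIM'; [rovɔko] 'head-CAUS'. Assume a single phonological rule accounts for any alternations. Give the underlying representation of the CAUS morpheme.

The CAUS suffix surfaces as [-go] and [-ko], depending on the final segment of the stem.
By contrast the DIM suffix keeps its initial [k] throughout — that segment must be underlying.
So the underlying form is /-go/, and voiced stops become voiceless after a vowel.

/-go/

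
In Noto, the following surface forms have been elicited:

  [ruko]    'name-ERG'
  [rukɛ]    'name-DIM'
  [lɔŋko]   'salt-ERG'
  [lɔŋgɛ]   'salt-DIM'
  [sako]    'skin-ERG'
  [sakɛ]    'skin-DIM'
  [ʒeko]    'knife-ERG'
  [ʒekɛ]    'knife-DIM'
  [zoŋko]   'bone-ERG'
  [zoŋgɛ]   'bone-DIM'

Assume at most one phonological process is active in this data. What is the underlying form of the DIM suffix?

/-gɛ/

The DIM morpheme has two allomorphs, [-gɛ] and [-kɛ].
The ERG suffix, which begins with [k], is invariant after every stem; so [k] is not altered by any rule here.
So the underlying form is /-gɛ/, and voiced stops become voiceless after a vowel.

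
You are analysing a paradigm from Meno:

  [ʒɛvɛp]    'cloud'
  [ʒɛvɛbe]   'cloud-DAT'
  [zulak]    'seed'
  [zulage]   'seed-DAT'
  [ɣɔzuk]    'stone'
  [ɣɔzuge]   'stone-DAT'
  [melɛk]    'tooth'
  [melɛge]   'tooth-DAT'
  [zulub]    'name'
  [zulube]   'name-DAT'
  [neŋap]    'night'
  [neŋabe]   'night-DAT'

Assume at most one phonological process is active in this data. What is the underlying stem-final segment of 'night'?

The stem for 'night' ends in [p] in [neŋap] but [b] in [neŋabe].
Compare 'name', with invariant [b] in [zulub] and [zulube]: an analysis with underlying /b/ and a rule producing [p] in isolation would wrongly predict alternation here too.
Therefore /p/ is basic and [b] is derived by intervocalic voicing (voiceless stops become voiced between vowels).

/p/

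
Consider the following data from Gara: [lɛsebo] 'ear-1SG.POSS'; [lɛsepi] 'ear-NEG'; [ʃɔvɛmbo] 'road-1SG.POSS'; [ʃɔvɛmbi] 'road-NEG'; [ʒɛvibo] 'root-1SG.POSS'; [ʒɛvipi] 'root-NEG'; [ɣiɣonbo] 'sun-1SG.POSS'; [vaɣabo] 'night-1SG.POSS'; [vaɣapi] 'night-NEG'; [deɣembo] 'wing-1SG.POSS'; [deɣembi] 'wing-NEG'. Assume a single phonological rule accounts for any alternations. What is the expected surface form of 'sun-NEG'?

The NEG morpheme has two allomorphs, [-bi] and [-pi].
By contrast the 1SG.POSS suffix keeps its initial [b] throughout — that segment must be underlying.
So the underlying form is /-pi/, and voiceless stops become voiced after a nasal.
After 'sun', which ends in a nasal, the suffix surfaces as [-bi], giving [ɣiɣonbi].

[ɣiɣonbi]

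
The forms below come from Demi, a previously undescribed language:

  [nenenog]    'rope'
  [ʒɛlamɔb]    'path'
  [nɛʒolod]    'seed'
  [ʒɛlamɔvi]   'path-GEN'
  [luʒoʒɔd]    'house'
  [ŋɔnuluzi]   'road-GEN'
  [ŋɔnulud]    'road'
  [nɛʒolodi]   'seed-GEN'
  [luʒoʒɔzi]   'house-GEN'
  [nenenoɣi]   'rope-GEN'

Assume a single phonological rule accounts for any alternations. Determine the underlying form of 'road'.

'road' shows [z] ~ [d] at the end of the stem ([ŋɔnuluzi] vs [ŋɔnulud]).
The stem 'seed' ([nɛʒolodi], [nɛʒolod]) shows [d] unchanged in both environments, so [d] cannot be basic with [z] derived before the GEN suffix.
So /z/ is underlying, and a rule of word-final hardening — voiced fricatives become stops word-finally — gives [d].

/ŋɔnuluz/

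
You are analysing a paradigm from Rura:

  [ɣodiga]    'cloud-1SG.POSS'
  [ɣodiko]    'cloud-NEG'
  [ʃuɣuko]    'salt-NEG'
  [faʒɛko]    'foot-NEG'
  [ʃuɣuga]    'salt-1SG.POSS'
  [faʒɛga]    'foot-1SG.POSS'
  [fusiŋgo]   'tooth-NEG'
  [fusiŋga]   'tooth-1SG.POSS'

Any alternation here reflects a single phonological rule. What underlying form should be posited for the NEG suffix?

/-ko/

The NEG morpheme has two allomorphs, [-go] and [-ko].
The 1SG.POSS suffix, which begins with [g], is invariant after every stem; so [g] is not altered by any rule here.
The NEG suffix is therefore /-ko/ underlyingly, with post-nasal voicing: voiceless stops become voiced after a nasal.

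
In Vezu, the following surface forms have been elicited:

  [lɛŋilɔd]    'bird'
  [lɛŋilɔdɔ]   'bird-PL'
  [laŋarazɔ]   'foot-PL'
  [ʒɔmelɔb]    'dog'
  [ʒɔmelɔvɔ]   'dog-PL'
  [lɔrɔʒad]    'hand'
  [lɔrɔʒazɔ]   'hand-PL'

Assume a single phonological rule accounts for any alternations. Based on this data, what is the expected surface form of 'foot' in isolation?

[laŋarad]

'hand' shows [d] ~ [z] at the end of the stem ([lɔrɔʒad] vs [lɔrɔʒazɔ]).
The stem 'bird' ([lɛŋilɔd], [lɛŋilɔdɔ]) shows [d] unchanged in both environments, so [d] cannot be basic with [z] derived before the PL suffix.
So /z/ is underlying, and a rule of word-final hardening — voiced fricatives become stops word-finally — gives [d].
The one attested form of 'foot', [laŋarazɔ], shows underlying /laŋaraz/. Applying the same rule word-finally gives [laŋarad].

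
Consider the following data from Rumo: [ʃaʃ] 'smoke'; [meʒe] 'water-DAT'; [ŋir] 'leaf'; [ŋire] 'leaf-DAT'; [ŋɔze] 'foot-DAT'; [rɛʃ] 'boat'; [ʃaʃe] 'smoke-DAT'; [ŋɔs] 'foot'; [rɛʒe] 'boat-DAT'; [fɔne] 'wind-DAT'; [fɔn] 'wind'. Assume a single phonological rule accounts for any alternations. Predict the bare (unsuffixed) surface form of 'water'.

The stem for 'boat' ends in [ʃ] in [rɛʃ] but [ʒ] in [rɛʒe].
If /ʃ/ were underlying and a rule turned it into [ʒ] before the DAT suffix, 'smoke' would also alternate; but it has [ʃ] in both [ʃaʃ] and [ʃaʃe].
The underlying segment must be /ʒ/; voiced obstruents become voiceless word-finally, yielding [ʃ] there.
The one attested form of 'water', [meʒe], shows underlying /meʒ/. Applying the same rule word-finally gives [meʃ].

[meʃ]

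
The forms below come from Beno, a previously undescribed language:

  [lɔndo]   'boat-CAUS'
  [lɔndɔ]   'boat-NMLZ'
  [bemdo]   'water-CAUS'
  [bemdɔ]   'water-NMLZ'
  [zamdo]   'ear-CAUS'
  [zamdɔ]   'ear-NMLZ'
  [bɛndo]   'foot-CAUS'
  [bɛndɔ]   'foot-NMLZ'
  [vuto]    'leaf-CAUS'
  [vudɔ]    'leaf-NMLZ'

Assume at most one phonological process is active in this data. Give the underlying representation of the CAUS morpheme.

The CAUS suffix surfaces as [-do] and [-to], depending on the final segment of the stem.
By contrast the NMLZ suffix keeps its initial [d] throughout — that segment must be underlying.
So the underlying form is /-to/, and voiceless stops become voiced after a nasal.

/-to/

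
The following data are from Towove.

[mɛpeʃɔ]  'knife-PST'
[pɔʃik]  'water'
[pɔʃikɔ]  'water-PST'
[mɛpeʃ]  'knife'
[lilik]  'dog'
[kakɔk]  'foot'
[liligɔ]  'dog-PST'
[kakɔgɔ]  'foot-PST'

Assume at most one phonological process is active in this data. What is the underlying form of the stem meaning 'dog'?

The stem for 'dog' ends in [g] in [liligɔ] but [k] in [lilik].
The stem 'water' ([pɔʃikɔ], [pɔʃik]) shows [k] unchanged in both environments, so [k] cannot be basic with [g] derived before the PST suffix.
The underlying segment must be /g/; voiced obstruents become voiceless word-finally, yielding [k] there.

/lilig/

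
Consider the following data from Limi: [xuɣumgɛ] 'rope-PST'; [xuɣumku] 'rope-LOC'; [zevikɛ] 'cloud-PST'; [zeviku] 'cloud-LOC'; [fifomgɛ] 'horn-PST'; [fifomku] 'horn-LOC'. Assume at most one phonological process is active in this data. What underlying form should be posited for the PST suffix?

/-gɛ/

The PST morpheme has two allomorphs, [-gɛ] and [-kɛ].
The LOC suffix, which begins with [k], is invariant after every stem; so [k] is not altered by any rule here.
The PST suffix is therefore /-gɛ/ underlyingly, with post-vocalic devoicing: voiced stops become voiceless after a vowel.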